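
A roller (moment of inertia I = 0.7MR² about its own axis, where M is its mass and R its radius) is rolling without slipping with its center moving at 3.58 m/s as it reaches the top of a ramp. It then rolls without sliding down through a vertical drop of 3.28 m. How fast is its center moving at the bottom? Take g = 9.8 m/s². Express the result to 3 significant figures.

v ≈ 7.12 m/s

For this body I = 0.7MR², i.e. k = I/(MR²) = 0.7.
Rolling without slipping gives ω = v/R, so the total kinetic energy is ½Mv² + ½Iω² = ½(1+k)Mv² = (17/20)Mv².
Conserving energy between top and bottom: (17/20)Mv² = (17/20)Mv₀² + Mgh, hence v² = v₀² + 2gh/(1+k).
v = √(3.58² + 2×9.8×3.28/1.7) = √50.63 ≈ 7.12 m/s.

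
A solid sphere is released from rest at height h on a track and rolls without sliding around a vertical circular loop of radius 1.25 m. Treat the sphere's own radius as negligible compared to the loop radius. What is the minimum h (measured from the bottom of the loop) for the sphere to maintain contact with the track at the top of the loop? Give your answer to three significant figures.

Here I = (2/5)MR², so the shape factor k = I/(MR²) = 0.4.
At the top of the loop, the minimum-contact condition is Mg = Mv_top²/r, so v_top² = gr.
With ω = v/R, the kinetic energy at speed v is ½(1+k)Mv² = (7/10)Mv².
Energy conservation from release (height h) to the top (height 2r): Mgh = Mg(2r) + (7/10)M·gr.
Thus h_min = 2r + (1+k)r/2 = r(2 + 1.4/2) = 1.25 × 2.7 ≈ 3.38 m.

h_min ≈ 3.38 m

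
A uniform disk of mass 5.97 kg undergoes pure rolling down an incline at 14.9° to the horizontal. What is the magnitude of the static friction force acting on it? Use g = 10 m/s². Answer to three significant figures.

f ≈ 5.12 N

With I = (1/2)MR², the ratio k = I/(MR²) is 0.5.
Newton's second law down the slope: Mg sinθ − f = Ma. The torque equation fR = Iα (with α = a/R) gives f = kMa.
Combining, a = g sinθ/(1+k) and f = kMa = kMg sinθ/(1+k).
f = 0.5 × 5.97 × 10 × sin14.9° / 1.5 ≈ 5.12 N.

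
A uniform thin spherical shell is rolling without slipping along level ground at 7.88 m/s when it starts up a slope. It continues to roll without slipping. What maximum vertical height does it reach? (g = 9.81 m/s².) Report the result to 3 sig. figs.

h ≈ 5.27 m

With I = (2/3)MR², the ratio k = I/(MR²) is 2/3.
Since it rolls without slipping, ω = v/R and KE = ½Mv² + ½Iω² = ½(1+k)Mv² = (5/6)Mv².
All of this converts to potential energy at the highest point: (5/6)Mv₀² = Mgh.
Thus h = (1+k)v₀²/(2g) = 1.667 × 7.88² / (2 × 9.81) ≈ 5.27 m.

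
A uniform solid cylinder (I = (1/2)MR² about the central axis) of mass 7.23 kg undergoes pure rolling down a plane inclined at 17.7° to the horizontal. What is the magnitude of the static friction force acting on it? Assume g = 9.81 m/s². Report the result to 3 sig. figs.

f ≈ 7.19 N

Here I = (1/2)MR², so the shape factor k = I/(MR²) = 0.5.
Newton's second law down the slope: Mg sinθ − f = Ma. The torque equation fR = Iα (with α = a/R) gives f = kMa.
Combining, a = g sinθ/(1+k) and f = kMa = kMg sinθ/(1+k).
f = 0.5 × 7.23 × 9.81 × sin17.7° / 1.5 ≈ 7.19 N.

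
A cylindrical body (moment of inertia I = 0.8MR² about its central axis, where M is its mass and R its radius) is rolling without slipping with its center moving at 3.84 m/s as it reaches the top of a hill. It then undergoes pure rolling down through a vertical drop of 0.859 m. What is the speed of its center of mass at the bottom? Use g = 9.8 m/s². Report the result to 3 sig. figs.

The moment of inertia is 0.8MR², giving k ≡ I/(MR²) = 0.8.
Since it rolls without slipping, ω = v/R and KE = ½Mv² + ½Iω² = ½(1+k)Mv² = (9/10)Mv².
Energy conservation: (9/10)Mv₀² + Mgh = (9/10)Mv², so v² = v₀² + 2gh/(1+k).
v = √(3.84² + 2×9.8×0.859/1.8) = √24.1 ≈ 4.91 m/s.

v ≈ 4.91 m/s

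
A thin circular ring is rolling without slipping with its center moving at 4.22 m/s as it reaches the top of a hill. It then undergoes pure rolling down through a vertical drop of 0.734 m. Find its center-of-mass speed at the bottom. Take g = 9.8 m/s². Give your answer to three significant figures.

With I = MR², the ratio k = I/(MR²) is 1.
The rolling condition ω = v/R makes the rotational term ½I(v/R)² = ½kMv², so KE_total = ½(1+k)Mv² = Mv².
Conserving energy between top and bottom: Mv² = Mv₀² + Mgh, hence v² = v₀² + 2gh/(1+k).
v = √(4.22² + 2×9.8×0.734/2) = √25 ≈ 5.00 m/s.

v ≈ 5.00 m/s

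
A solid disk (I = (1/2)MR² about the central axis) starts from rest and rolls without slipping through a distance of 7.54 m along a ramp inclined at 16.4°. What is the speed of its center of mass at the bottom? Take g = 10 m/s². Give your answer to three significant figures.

v ≈ 5.33 m/s

For this body I = (1/2)MR², i.e. k = I/(MR²) = 0.5.
Pure rolling means v = ωR; then KE = ½Mv² + ½I(v/R)² = ½(1+k)Mv² = (3/4)Mv².
The vertical drop is h = L sinθ = 7.54 × sin16.4° = 2.129 m.
Setting Mgh = (3/4)Mv² gives v = √(2gh/(1+k)) = √(2·10·2.129/1.5) ≈ 5.33 m/s.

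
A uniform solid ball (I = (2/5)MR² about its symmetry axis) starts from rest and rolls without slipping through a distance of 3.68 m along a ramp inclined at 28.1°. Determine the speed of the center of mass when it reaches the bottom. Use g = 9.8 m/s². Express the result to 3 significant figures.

v ≈ 4.93 m/s

For this body I = (2/5)MR², i.e. k = I/(MR²) = 0.4.
Since it rolls without slipping, ω = v/R and KE = ½Mv² + ½Iω² = ½(1+k)Mv² = (7/10)Mv².
The vertical drop is h = L sinθ = 3.68 × sin28.1° = 1.733 m.
Setting Mgh = (7/10)Mv² gives v = √(2gh/(1+k)) = √(2·9.8·1.733/1.4) ≈ 4.93 m/s.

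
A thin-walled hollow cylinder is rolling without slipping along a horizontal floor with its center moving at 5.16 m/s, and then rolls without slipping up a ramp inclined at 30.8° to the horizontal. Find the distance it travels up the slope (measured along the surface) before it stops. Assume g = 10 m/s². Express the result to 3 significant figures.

d ≈ 5.20 m

With I = MR², the ratio k = I/(MR²) is 1.
Since it rolls without slipping, ω = v/R and KE = ½Mv² + ½Iω² = ½(1+k)Mv² = Mv².
Setting this equal to Mgh gives the vertical rise h = (1+k)v₀²/(2g) = 2×5.16²/(2×10) = 2.663 m.
The distance along the slope is d = h/sinθ = 2.663/sin30.8° ≈ 5.20 m.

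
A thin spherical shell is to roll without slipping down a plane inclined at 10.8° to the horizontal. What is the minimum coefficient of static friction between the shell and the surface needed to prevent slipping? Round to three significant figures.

The moment of inertia is (2/3)MR², giving k ≡ I/(MR²) = 2/3.
Along the incline Mg sinθ − f = Ma, and torque about the center fR = Iα = kMR²(a/R) gives f = kMa.
These give a = g sinθ/(1+k) and the required friction f = kMg sinθ/(1+k).
The normal force is N = Mg cosθ, so μ_min = f/N = k tanθ/(1+k).
μ_min = (2/3) × tan10.8° / 1.667 ≈ 0.0763.

μ_min ≈ 0.0763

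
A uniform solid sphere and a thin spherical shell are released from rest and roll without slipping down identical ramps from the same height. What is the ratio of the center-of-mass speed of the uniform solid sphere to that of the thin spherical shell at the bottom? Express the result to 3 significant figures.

v_ratio ≈ 1.09

Each satisfies Mgh = ½(1+k)Mv² with k = I/(MR²), so v ∝ 1/√(1+k).
For the uniform solid sphere k = 0.4; for the thin spherical shell k = 2/3.
v₁/v₂ = √((1+k₂)/(1+k₁)) = √(1.667/1.4) ≈ 1.09.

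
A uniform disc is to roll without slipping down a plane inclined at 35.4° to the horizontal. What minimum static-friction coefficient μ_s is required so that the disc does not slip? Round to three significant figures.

μ_min ≈ 0.237

With I = (1/2)MR², the ratio k = I/(MR²) is 0.5.
Translational: Mg sinθ − f = Ma. Rotational about the CM: fR = Iα = kMRa, so f = kMa.
These give a = g sinθ/(1+k) and the required friction f = kMg sinθ/(1+k).
With N = Mg cosθ, the no-slip condition f ≤ μN gives μ_min = f/N = k tanθ/(1+k).
μ_min = 0.5 × tan35.4° / 1.5 ≈ 0.237.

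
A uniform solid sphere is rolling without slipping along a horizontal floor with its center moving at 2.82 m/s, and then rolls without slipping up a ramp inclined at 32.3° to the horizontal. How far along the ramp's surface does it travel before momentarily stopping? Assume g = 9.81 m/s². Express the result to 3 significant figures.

The moment of inertia is (2/5)MR², giving k ≡ I/(MR²) = 0.4.
The rolling condition ω = v/R makes the rotational term ½I(v/R)² = ½kMv², so KE_total = ½(1+k)Mv² = (7/10)Mv².
Setting this equal to Mgh gives the vertical rise h = (1+k)v₀²/(2g) = 1.4×2.82²/(2×9.81) = 0.5674 m.
The distance along the slope is d = h/sinθ = 0.5674/sin32.3° ≈ 1.06 m.

d ≈ 1.06 m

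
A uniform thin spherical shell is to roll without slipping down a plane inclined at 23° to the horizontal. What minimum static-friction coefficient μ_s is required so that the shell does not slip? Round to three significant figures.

μ_min ≈ 0.170

With I = (2/3)MR², the ratio k = I/(MR²) is 2/3.
Translational: Mg sinθ − f = Ma. Rotational about the CM: fR = Iα = kMRa, so f = kMa.
These give a = g sinθ/(1+k) and the required friction f = kMg sinθ/(1+k).
With N = Mg cosθ, the no-slip condition f ≤ μN gives μ_min = f/N = k tanθ/(1+k).
μ_min = (2/3) × tan23° / 1.667 ≈ 0.170.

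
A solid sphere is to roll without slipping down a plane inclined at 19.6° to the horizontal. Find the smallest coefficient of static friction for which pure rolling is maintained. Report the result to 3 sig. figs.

μ_min ≈ 0.102

For this body I = (2/5)MR², i.e. k = I/(MR²) = 0.4.
Translational: Mg sinθ − f = Ma. Rotational about the CM: fR = Iα = kMRa, so f = kMa.
These give a = g sinθ/(1+k) and the required friction f = kMg sinθ/(1+k).
The normal force is N = Mg cosθ, so μ_min = f/N = k tanθ/(1+k).
μ_min = 0.4 × tan19.6° / 1.4 ≈ 0.102.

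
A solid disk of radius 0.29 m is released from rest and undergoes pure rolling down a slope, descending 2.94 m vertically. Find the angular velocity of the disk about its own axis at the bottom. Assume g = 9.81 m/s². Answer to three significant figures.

ω ≈ 21.4 rad/s

Here I = (1/2)MR², so the shape factor k = I/(MR²) = 0.5.
Since it rolls without slipping, ω = v/R and KE = ½Mv² + ½Iω² = ½(1+k)Mv² = (3/4)Mv².
Energy conservation Mgh = ½(1+k)Mv² gives v = √(2gh/(1+k)) = √(2 × 9.81 × 2.94 / 1.5) = 6.201 m/s.
Then ω = v/R = 6.201 / 0.29 ≈ 21.4 rad/s.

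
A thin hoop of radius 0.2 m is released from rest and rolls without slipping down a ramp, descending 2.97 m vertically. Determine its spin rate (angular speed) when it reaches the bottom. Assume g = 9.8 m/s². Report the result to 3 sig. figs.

With I = MR², the ratio k = I/(MR²) is 1.
Since it rolls without slipping, ω = v/R and KE = ½Mv² + ½Iω² = ½(1+k)Mv² = Mv².
Energy conservation Mgh = ½(1+k)Mv² gives v = √(2gh/(1+k)) = √(2 × 9.8 × 2.97 / 2) = 5.395 m/s.
Then ω = v/R = 5.395 / 0.2 ≈ 27.0 rad/s.

ω ≈ 27.0 rad/s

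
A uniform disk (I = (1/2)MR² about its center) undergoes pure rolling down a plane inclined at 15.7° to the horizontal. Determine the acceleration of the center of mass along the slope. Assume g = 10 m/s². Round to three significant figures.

a ≈ 1.80 m/s²

The moment of inertia is (1/2)MR², giving k ≡ I/(MR²) = 0.5.
Along the incline Mg sinθ − f = Ma, and torque about the center fR = Iα = kMR²(a/R) gives f = kMa.
Eliminating f: Mg sinθ = (1+k)Ma, so a = g sinθ/(1+k) = 10 × sin15.7° / 1.5 ≈ 1.80 m/s².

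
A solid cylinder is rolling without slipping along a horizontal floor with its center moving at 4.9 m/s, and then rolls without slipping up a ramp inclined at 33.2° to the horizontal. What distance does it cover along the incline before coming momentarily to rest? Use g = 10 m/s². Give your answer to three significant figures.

d ≈ 3.29 m

The moment of inertia is (1/2)MR², giving k ≡ I/(MR²) = 0.5.
Rolling without slipping gives ω = v/R, so the total kinetic energy is ½Mv² + ½Iω² = ½(1+k)Mv² = (3/4)Mv².
Setting this equal to Mgh gives the vertical rise h = (1+k)v₀²/(2g) = 1.5×4.9²/(2×10) = 1.801 m.
Along the incline, d = h/sinθ = 1.801/sin33.2° ≈ 3.29 m.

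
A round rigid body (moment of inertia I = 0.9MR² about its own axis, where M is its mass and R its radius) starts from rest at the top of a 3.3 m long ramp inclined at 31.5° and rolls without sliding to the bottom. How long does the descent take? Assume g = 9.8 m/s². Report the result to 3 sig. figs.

The moment of inertia is 0.9MR², giving k ≡ I/(MR²) = 0.9.
Newton's second law down the slope: Mg sinθ − f = Ma. The torque equation fR = Iα (with α = a/R) gives f = kMa.
Hence a = g sinθ/(1+k) = 9.8×sin31.5°/1.9 = 2.695 m/s².
Starting from rest, L = ½at², so t = √(2L/a) = √(2×3.3/2.695) ≈ 1.56 s.

t ≈ 1.56 s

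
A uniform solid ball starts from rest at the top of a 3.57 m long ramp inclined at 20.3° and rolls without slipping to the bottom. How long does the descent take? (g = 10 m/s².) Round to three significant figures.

t ≈ 1.70 s

The moment of inertia is (2/5)MR², giving k ≡ I/(MR²) = 0.4.
Translational: Mg sinθ − f = Ma. Rotational about the CM: fR = Iα = kMRa, so f = kMa.
Hence a = g sinθ/(1+k) = 10×sin20.3°/1.4 = 2.478 m/s².
Starting from rest, L = ½at², so t = √(2L/a) = √(2×3.57/2.478) ≈ 1.70 s.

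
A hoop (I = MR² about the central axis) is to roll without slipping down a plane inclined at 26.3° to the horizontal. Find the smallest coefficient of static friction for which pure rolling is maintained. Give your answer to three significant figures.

μ_min ≈ 0.247

For this body I = MR², i.e. k = I/(MR²) = 1.
Newton's second law down the slope: Mg sinθ − f = Ma. The torque equation fR = Iα (with α = a/R) gives f = kMa.
These give a = g sinθ/(1+k) and the required friction f = kMg sinθ/(1+k).
The normal force is N = Mg cosθ, so μ_min = f/N = k tanθ/(1+k).
μ_min = 1 × tan26.3° / 2 ≈ 0.247.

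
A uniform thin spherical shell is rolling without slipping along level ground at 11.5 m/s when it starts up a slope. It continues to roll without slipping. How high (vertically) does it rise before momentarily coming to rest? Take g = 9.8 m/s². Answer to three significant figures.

h ≈ 11.2 m

The moment of inertia is (2/3)MR², giving k ≡ I/(MR²) = 2/3.
Since it rolls without slipping, ω = v/R and KE = ½Mv² + ½Iω² = ½(1+k)Mv² = (5/6)Mv².
All of this converts to potential energy at the highest point: (5/6)Mv₀² = Mgh.
Thus h = (1+k)v₀²/(2g) = 1.667 × 11.5² / (2 × 9.8) ≈ 11.2 m.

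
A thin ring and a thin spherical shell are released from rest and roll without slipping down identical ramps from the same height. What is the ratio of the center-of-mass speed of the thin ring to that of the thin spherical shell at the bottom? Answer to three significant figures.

v_ratio ≈ 0.913

Each satisfies Mgh = ½(1+k)Mv² with k = I/(MR²), so v ∝ 1/√(1+k).
For the thin ring k = 1; for the thin spherical shell k = 2/3.
v₁/v₂ = √((1+k₂)/(1+k₁)) = √(1.667/2) ≈ 0.913.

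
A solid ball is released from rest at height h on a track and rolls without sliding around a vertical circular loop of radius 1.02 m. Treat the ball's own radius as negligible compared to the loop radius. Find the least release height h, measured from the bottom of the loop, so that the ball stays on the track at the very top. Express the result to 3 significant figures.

h_min ≈ 2.75 m

Here I = (2/5)MR², so the shape factor k = I/(MR²) = 0.4.
At the top, contact is just lost when gravity alone supplies the centripetal force: Mg = Mv_top²/r, i.e. v_top² = gr.
With ω = v/R, the kinetic energy at speed v is ½(1+k)Mv² = (7/10)Mv².
Energy conservation from release (height h) to the top (height 2r): Mgh = Mg(2r) + (7/10)M·gr.
Thus h_min = 2r + (1+k)r/2 = r(2 + 1.4/2) = 1.02 × 2.7 ≈ 2.75 m.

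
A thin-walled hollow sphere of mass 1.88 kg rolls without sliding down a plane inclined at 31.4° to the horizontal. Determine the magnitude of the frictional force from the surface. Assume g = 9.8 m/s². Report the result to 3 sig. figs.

For this body I = (2/3)MR², i.e. k = I/(MR²) = 2/3.
Along the incline Mg sinθ − f = Ma, and torque about the center fR = Iα = kMR²(a/R) gives f = kMa.
Combining, a = g sinθ/(1+k) and f = kMa = kMg sinθ/(1+k).
f = (2/3) × 1.88 × 9.8 × sin31.4° / 1.667 ≈ 3.84 N.

f ≈ 3.84 N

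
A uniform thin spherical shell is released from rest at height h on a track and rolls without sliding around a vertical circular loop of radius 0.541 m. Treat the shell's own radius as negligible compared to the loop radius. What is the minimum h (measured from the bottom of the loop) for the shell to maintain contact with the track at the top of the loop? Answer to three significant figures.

h_min ≈ 1.53 m

For this body I = (2/3)MR², i.e. k = I/(MR²) = 2/3.
At the top of the loop, the minimum-contact condition is Mg = Mv_top²/r, so v_top² = gr.
With ω = v/R, the kinetic energy at speed v is ½(1+k)Mv² = (5/6)Mv².
Energy conservation from release (height h) to the top (height 2r): Mgh = Mg(2r) + (5/6)M·gr.
Thus h_min = 2r + (1+k)r/2 = r(2 + 1.667/2) = 0.541 × 2.833 ≈ 1.53 m.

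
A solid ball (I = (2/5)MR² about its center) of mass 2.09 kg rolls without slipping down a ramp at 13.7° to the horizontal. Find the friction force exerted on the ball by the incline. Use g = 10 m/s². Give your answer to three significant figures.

f ≈ 1.41 N

For this body I = (2/5)MR², i.e. k = I/(MR²) = 0.4.
Along the incline Mg sinθ − f = Ma, and torque about the center fR = Iα = kMR²(a/R) gives f = kMa.
Combining, a = g sinθ/(1+k) and f = kMa = kMg sinθ/(1+k).
f = 0.4 × 2.09 × 10 × sin13.7° / 1.4 ≈ 1.41 N.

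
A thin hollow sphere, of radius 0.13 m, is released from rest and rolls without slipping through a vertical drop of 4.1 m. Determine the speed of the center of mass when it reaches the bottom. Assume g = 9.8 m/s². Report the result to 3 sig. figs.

v ≈ 6.94 m/s

The moment of inertia is (2/3)MR², giving k ≡ I/(MR²) = 2/3.
Since it rolls without slipping, ω = v/R and KE = ½Mv² + ½Iω² = ½(1+k)Mv² = (5/6)Mv².
Energy conservation: Mgh = (5/6)Mv², so v = √(2gh/(1+k)) = √(2 × 9.8 × 4.1 / 1.667) ≈ 6.94 m/s.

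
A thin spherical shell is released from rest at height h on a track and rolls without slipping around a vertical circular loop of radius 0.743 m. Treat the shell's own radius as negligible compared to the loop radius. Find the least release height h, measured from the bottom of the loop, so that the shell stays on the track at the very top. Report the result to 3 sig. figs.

Here I = (2/3)MR², so the shape factor k = I/(MR²) = 2/3.
At the top of the loop, the minimum-contact condition is Mg = Mv_top²/r, so v_top² = gr.
With ω = v/R, the kinetic energy at speed v is ½(1+k)Mv² = (5/6)Mv².
Energy conservation from release (height h) to the top (height 2r): Mgh = Mg(2r) + (5/6)M·gr.
Thus h_min = 2r + (1+k)r/2 = r(2 + 1.667/2) = 0.743 × 2.833 ≈ 2.11 m.

h_min ≈ 2.11 m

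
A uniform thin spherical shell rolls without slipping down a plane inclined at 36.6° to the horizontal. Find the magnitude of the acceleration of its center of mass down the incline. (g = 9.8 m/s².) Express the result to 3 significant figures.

a ≈ 3.51 m/s²

Here I = (2/3)MR², so the shape factor k = I/(MR²) = 2/3.
Translational: Mg sinθ − f = Ma. Rotational about the CM: fR = Iα = kMRa, so f = kMa.
Eliminating f: Mg sinθ = (1+k)Ma, so a = g sinθ/(1+k) = 9.8 × sin36.6° / 1.667 ≈ 3.51 m/s².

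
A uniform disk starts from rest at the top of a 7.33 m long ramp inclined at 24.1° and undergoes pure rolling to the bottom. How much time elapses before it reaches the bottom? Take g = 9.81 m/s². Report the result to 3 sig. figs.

For this body I = (1/2)MR², i.e. k = I/(MR²) = 0.5.
Translational: Mg sinθ − f = Ma. Rotational about the CM: fR = Iα = kMRa, so f = kMa.
Hence a = g sinθ/(1+k) = 9.81×sin24.1°/1.5 = 2.67 m/s².
Starting from rest, L = ½at², so t = √(2L/a) = √(2×7.33/2.67) ≈ 2.34 s.

t ≈ 2.34 s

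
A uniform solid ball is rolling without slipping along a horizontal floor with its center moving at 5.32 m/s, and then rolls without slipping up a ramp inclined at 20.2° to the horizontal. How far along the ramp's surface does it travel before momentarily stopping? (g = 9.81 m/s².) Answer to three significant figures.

d ≈ 5.85 m

For this body I = (2/5)MR², i.e. k = I/(MR²) = 0.4.
Rolling without slipping gives ω = v/R, so the total kinetic energy is ½Mv² + ½Iω² = ½(1+k)Mv² = (7/10)Mv².
Setting this equal to Mgh gives the vertical rise h = (1+k)v₀²/(2g) = 1.4×5.32²/(2×9.81) = 2.02 m.
Along the incline, d = h/sinθ = 2.02/sin20.2° ≈ 5.85 m.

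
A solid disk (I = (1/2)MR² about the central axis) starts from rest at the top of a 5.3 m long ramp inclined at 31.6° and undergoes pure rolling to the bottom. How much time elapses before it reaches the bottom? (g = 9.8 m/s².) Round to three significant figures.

t ≈ 1.76 s

The moment of inertia is (1/2)MR², giving k ≡ I/(MR²) = 0.5.
Along the incline Mg sinθ − f = Ma, and torque about the center fR = Iα = kMR²(a/R) gives f = kMa.
Hence a = g sinθ/(1+k) = 9.8×sin31.6°/1.5 = 3.423 m/s².
Starting from rest, L = ½at², so t = √(2L/a) = √(2×5.3/3.423) ≈ 1.76 s.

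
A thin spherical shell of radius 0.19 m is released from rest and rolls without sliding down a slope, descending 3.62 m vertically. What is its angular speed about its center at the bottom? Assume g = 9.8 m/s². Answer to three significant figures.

ω ≈ 34.3 rad/s

Here I = (2/3)MR², so the shape factor k = I/(MR²) = 2/3.
Pure rolling means v = ωR; then KE = ½Mv² + ½I(v/R)² = ½(1+k)Mv² = (5/6)Mv².
Energy conservation Mgh = ½(1+k)Mv² gives v = √(2gh/(1+k)) = √(2 × 9.8 × 3.62 / 1.667) = 6.525 m/s.
Then ω = v/R = 6.525 / 0.19 ≈ 34.3 rad/s.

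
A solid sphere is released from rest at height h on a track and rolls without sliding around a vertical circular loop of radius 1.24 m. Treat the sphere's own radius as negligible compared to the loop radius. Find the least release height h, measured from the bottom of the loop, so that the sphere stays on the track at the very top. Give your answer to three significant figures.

h_min ≈ 3.35 m

Here I = (2/5)MR², so the shape factor k = I/(MR²) = 0.4.
At the top of the loop, the minimum-contact condition is Mg = Mv_top²/r, so v_top² = gr.
With ω = v/R, the kinetic energy at speed v is ½(1+k)Mv² = (7/10)Mv².
Energy conservation from release (height h) to the top (height 2r): Mgh = Mg(2r) + (7/10)M·gr.
Thus h_min = 2r + (1+k)r/2 = r(2 + 1.4/2) = 1.24 × 2.7 ≈ 3.35 m.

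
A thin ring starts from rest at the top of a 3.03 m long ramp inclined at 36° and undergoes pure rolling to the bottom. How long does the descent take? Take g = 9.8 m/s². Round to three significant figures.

t ≈ 1.45 s

For this body I = MR², i.e. k = I/(MR²) = 1.
Along the incline Mg sinθ − f = Ma, and torque about the center fR = Iα = kMR²(a/R) gives f = kMa.
Hence a = g sinθ/(1+k) = 9.8×sin36°/2 = 2.88 m/s².
With constant a from rest, t = √(2L/a) = √(2·3.03/2.88) ≈ 1.45 s.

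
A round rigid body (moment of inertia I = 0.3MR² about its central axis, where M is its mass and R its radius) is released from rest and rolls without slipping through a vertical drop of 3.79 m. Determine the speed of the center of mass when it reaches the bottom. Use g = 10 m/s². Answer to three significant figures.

v ≈ 7.64 m/s

The moment of inertia is 0.3MR², giving k ≡ I/(MR²) = 0.3.
The rolling condition ω = v/R makes the rotational term ½I(v/R)² = ½kMv², so KE_total = ½(1+k)Mv² = (13/20)Mv².
Setting Mgh = (13/20)Mv² gives v = √(2gh/(1+k)) = √(2·10·3.79/1.3) ≈ 7.64 m/s.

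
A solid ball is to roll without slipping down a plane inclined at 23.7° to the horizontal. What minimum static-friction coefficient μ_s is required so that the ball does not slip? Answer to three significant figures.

The moment of inertia is (2/5)MR², giving k ≡ I/(MR²) = 0.4.
Along the incline Mg sinθ − f = Ma, and torque about the center fR = Iα = kMR²(a/R) gives f = kMa.
These give a = g sinθ/(1+k) and the required friction f = kMg sinθ/(1+k).
The normal force is N = Mg cosθ, so μ_min = f/N = k tanθ/(1+k).
μ_min = 0.4 × tan23.7° / 1.4 ≈ 0.125.

μ_min ≈ 0.125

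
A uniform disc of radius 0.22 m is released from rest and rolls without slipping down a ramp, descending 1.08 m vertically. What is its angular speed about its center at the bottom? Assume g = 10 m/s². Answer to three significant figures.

For this body I = (1/2)MR², i.e. k = I/(MR²) = 0.5.
Rolling without slipping gives ω = v/R, so the total kinetic energy is ½Mv² + ½Iω² = ½(1+k)Mv² = (3/4)Mv².
Energy conservation Mgh = ½(1+k)Mv² gives v = √(2gh/(1+k)) = √(2 × 10 × 1.08 / 1.5) = 3.795 m/s.
Then ω = v/R = 3.795 / 0.22 ≈ 17.2 rad/s.

ω ≈ 17.2 rad/s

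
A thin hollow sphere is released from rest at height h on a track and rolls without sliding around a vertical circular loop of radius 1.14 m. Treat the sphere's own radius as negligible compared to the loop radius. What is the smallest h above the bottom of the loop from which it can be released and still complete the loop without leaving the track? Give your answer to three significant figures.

Here I = (2/3)MR², so the shape factor k = I/(MR²) = 2/3.
At the top, contact is just lost when gravity alone supplies the centripetal force: Mg = Mv_top²/r, i.e. v_top² = gr.
With ω = v/R, the kinetic energy at speed v is ½(1+k)Mv² = (5/6)Mv².
Energy conservation from release (height h) to the top (height 2r): Mgh = Mg(2r) + (5/6)M·gr.
Thus h_min = 2r + (1+k)r/2 = r(2 + 1.667/2) = 1.14 × 2.833 ≈ 3.23 m.

h_min ≈ 3.23 m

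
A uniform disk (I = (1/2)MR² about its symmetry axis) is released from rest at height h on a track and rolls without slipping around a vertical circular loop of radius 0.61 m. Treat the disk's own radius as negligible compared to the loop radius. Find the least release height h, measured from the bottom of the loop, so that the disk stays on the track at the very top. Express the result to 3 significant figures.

With I = (1/2)MR², the ratio k = I/(MR²) is 0.5.
At the top of the loop, the minimum-contact condition is Mg = Mv_top²/r, so v_top² = gr.
With ω = v/R, the kinetic energy at speed v is ½(1+k)Mv² = (3/4)Mv².
Energy conservation from release (height h) to the top (height 2r): Mgh = Mg(2r) + (3/4)M·gr.
Thus h_min = 2r + (1+k)r/2 = r(2 + 1.5/2) = 0.61 × 2.75 ≈ 1.68 m.

h_min ≈ 1.68 m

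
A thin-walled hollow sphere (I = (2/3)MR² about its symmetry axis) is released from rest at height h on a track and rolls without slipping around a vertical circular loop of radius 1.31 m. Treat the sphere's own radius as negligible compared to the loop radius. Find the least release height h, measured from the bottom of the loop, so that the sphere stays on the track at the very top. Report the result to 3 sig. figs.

With I = (2/3)MR², the ratio k = I/(MR²) is 2/3.
At the top, contact is just lost when gravity alone supplies the centripetal force: Mg = Mv_top²/r, i.e. v_top² = gr.
With ω = v/R, the kinetic energy at speed v is ½(1+k)Mv² = (5/6)Mv².
Energy conservation from release (height h) to the top (height 2r): Mgh = Mg(2r) + (5/6)M·gr.
Thus h_min = 2r + (1+k)r/2 = r(2 + 1.667/2) = 1.31 × 2.833 ≈ 3.71 m.

h_min ≈ 3.71 m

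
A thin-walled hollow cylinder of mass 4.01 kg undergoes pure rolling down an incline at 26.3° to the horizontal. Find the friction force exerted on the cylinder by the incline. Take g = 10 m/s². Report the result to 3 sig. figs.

f ≈ 8.88 N

Here I = MR², so the shape factor k = I/(MR²) = 1.
Newton's second law down the slope: Mg sinθ − f = Ma. The torque equation fR = Iα (with α = a/R) gives f = kMa.
Combining, a = g sinθ/(1+k) and f = kMa = kMg sinθ/(1+k).
f = 1 × 4.01 × 10 × sin26.3° / 2 ≈ 8.88 N.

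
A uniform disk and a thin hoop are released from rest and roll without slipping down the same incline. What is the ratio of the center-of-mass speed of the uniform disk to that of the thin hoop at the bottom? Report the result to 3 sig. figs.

v_ratio ≈ 1.15

Each satisfies Mgh = ½(1+k)Mv² with k = I/(MR²), so v ∝ 1/√(1+k).
For the uniform disk k = 0.5; for the thin hoop k = 1.
v₁/v₂ = √((1+k₂)/(1+k₁)) = √(2/1.5) ≈ 1.15.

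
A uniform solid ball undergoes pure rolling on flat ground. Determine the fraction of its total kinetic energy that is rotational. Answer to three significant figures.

With I = (2/5)MR², the ratio k = I/(MR²) is 0.4.
Since ω = v/R, the translational part is ½Mv² and the rotational part is ½I(v/R)² = ½kMv²; the total is ½(1+k)Mv².
The rotational fraction is therefore k/(1+k) = 0.4/1.4 ≈ 0.286.

fraction ≈ 0.286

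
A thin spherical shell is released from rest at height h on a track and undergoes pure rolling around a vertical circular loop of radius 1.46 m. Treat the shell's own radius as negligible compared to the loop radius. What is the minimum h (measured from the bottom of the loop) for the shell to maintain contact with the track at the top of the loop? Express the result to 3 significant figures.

h_min ≈ 4.14 m

For this body I = (2/3)MR², i.e. k = I/(MR²) = 2/3.
At the top, contact is just lost when gravity alone supplies the centripetal force: Mg = Mv_top²/r, i.e. v_top² = gr.
With ω = v/R, the kinetic energy at speed v is ½(1+k)Mv² = (5/6)Mv².
Energy conservation from release (height h) to the top (height 2r): Mgh = Mg(2r) + (5/6)M·gr.
Thus h_min = 2r + (1+k)r/2 = r(2 + 1.667/2) = 1.46 × 2.833 ≈ 4.14 m.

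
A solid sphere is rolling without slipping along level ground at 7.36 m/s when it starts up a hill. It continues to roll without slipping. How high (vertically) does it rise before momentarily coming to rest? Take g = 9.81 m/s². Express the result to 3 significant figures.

h ≈ 3.87 m

With I = (2/5)MR², the ratio k = I/(MR²) is 0.4.
Rolling without slipping gives ω = v/R, so the total kinetic energy is ½Mv² + ½Iω² = ½(1+k)Mv² = (7/10)Mv².
At the top the kinetic energy is zero, so (7/10)Mv₀² = Mgh.
Thus h = (1+k)v₀²/(2g) = 1.4 × 7.36² / (2 × 9.81) ≈ 3.87 m.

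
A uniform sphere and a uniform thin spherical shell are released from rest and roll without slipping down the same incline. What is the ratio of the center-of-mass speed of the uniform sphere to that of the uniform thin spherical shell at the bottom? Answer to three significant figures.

v_ratio ≈ 1.09

Each satisfies Mgh = ½(1+k)Mv² with k = I/(MR²), so v ∝ 1/√(1+k).
For the uniform sphere k = 0.4; for the uniform thin spherical shell k = 2/3.
v₁/v₂ = √((1+k₂)/(1+k₁)) = √(1.667/1.4) ≈ 1.09.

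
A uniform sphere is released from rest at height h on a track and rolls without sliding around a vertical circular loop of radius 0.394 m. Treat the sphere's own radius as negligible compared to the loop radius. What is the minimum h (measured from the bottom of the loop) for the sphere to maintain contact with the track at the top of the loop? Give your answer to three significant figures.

h_min ≈ 1.06 m

With I = (2/5)MR², the ratio k = I/(MR²) is 0.4.
At the top of the loop, the minimum-contact condition is Mg = Mv_top²/r, so v_top² = gr.
With ω = v/R, the kinetic energy at speed v is ½(1+k)Mv² = (7/10)Mv².
Energy conservation from release (height h) to the top (height 2r): Mgh = Mg(2r) + (7/10)M·gr.
Thus h_min = 2r + (1+k)r/2 = r(2 + 1.4/2) = 0.394 × 2.7 ≈ 1.06 m.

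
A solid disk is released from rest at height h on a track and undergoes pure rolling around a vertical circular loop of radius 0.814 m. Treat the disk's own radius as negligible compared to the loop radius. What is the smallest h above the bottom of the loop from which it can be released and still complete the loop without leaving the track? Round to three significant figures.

The moment of inertia is (1/2)MR², giving k ≡ I/(MR²) = 0.5.
At the top of the loop, the minimum-contact condition is Mg = Mv_top²/r, so v_top² = gr.
With ω = v/R, the kinetic energy at speed v is ½(1+k)Mv² = (3/4)Mv².
Energy conservation from release (height h) to the top (height 2r): Mgh = Mg(2r) + (3/4)M·gr.
Thus h_min = 2r + (1+k)r/2 = r(2 + 1.5/2) = 0.814 × 2.75 ≈ 2.24 m.

h_min ≈ 2.24 m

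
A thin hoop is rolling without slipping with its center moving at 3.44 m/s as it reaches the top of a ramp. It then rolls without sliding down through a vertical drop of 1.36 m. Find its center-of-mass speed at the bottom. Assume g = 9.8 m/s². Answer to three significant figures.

v ≈ 5.02 m/s

For this body I = MR², i.e. k = I/(MR²) = 1.
The rolling condition ω = v/R makes the rotational term ½I(v/R)² = ½kMv², so KE_total = ½(1+k)Mv² = Mv².
Energy conservation: Mv₀² + Mgh = Mv², so v² = v₀² + 2gh/(1+k).
v = √(3.44² + 2×9.8×1.36/2) = √25.16 ≈ 5.02 m/s.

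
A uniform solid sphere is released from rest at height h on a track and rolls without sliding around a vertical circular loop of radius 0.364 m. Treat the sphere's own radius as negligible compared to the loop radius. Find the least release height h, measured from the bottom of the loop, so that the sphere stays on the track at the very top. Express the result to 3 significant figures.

The moment of inertia is (2/5)MR², giving k ≡ I/(MR²) = 0.4.
At the top, contact is just lost when gravity alone supplies the centripetal force: Mg = Mv_top²/r, i.e. v_top² = gr.
With ω = v/R, the kinetic energy at speed v is ½(1+k)Mv² = (7/10)Mv².
Energy conservation from release (height h) to the top (height 2r): Mgh = Mg(2r) + (7/10)M·gr.
Thus h_min = 2r + (1+k)r/2 = r(2 + 1.4/2) = 0.364 × 2.7 ≈ 0.983 m.

h_min ≈ 0.983 m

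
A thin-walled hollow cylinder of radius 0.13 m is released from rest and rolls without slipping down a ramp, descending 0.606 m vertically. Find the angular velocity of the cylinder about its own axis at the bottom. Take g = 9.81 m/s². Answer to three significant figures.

With I = MR², the ratio k = I/(MR²) is 1.
The rolling condition ω = v/R makes the rotational term ½I(v/R)² = ½kMv², so KE_total = ½(1+k)Mv² = Mv².
Energy conservation Mgh = ½(1+k)Mv² gives v = √(2gh/(1+k)) = √(2 × 9.81 × 0.606 / 2) = 2.438 m/s.
The angular speed follows from ω = v/R = 2.438/0.13 ≈ 18.8 rad/s.

ω ≈ 18.8 rad/s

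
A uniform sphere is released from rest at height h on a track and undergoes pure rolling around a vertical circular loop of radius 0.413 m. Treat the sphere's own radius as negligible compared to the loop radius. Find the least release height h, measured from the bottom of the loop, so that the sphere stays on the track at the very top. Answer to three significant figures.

h_min ≈ 1.12 m

Here I = (2/5)MR², so the shape factor k = I/(MR²) = 0.4.
At the top of the loop, the minimum-contact condition is Mg = Mv_top²/r, so v_top² = gr.
With ω = v/R, the kinetic energy at speed v is ½(1+k)Mv² = (7/10)Mv².
Energy conservation from release (height h) to the top (height 2r): Mgh = Mg(2r) + (7/10)M·gr.
Thus h_min = 2r + (1+k)r/2 = r(2 + 1.4/2) = 0.413 × 2.7 ≈ 1.12 m.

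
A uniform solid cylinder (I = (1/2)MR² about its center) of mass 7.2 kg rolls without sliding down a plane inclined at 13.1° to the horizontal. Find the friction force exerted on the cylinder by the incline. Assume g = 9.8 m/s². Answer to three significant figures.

With I = (1/2)MR², the ratio k = I/(MR²) is 0.5.
Translational: Mg sinθ − f = Ma. Rotational about the CM: fR = Iα = kMRa, so f = kMa.
Combining, a = g sinθ/(1+k) and f = kMa = kMg sinθ/(1+k).
f = 0.5 × 7.2 × 9.8 × sin13.1° / 1.5 ≈ 5.33 N.

f ≈ 5.33 N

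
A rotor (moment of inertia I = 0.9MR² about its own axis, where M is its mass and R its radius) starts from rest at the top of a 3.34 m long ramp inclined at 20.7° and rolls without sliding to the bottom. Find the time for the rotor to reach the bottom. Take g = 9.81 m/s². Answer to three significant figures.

The moment of inertia is 0.9MR², giving k ≡ I/(MR²) = 0.9.
Along the incline Mg sinθ − f = Ma, and torque about the center fR = Iα = kMR²(a/R) gives f = kMa.
Hence a = g sinθ/(1+k) = 9.81×sin20.7°/1.9 = 1.825 m/s².
Starting from rest, L = ½at², so t = √(2L/a) = √(2×3.34/1.825) ≈ 1.91 s.

t ≈ 1.91 s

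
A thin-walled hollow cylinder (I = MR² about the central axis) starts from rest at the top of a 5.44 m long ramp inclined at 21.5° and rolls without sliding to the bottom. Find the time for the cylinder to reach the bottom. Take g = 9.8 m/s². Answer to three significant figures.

With I = MR², the ratio k = I/(MR²) is 1.
Translational: Mg sinθ − f = Ma. Rotational about the CM: fR = Iα = kMRa, so f = kMa.
Hence a = g sinθ/(1+k) = 9.8×sin21.5°/2 = 1.796 m/s².
With constant a from rest, t = √(2L/a) = √(2·5.44/1.796) ≈ 2.46 s.

t ≈ 2.46 s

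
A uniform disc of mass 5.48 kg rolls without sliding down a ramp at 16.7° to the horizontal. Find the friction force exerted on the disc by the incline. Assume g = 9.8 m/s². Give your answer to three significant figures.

Here I = (1/2)MR², so the shape factor k = I/(MR²) = 0.5.
Newton's second law down the slope: Mg sinθ − f = Ma. The torque equation fR = Iα (with α = a/R) gives f = kMa.
Combining, a = g sinθ/(1+k) and f = kMa = kMg sinθ/(1+k).
f = 0.5 × 5.48 × 9.8 × sin16.7° / 1.5 ≈ 5.14 N.

f ≈ 5.14 N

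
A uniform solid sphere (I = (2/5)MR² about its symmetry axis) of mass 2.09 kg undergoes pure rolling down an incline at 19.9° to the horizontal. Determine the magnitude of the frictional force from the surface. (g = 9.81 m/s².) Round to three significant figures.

f ≈ 1.99 N

For this body I = (2/5)MR², i.e. k = I/(MR²) = 0.4.
Along the incline Mg sinθ − f = Ma, and torque about the center fR = Iα = kMR²(a/R) gives f = kMa.
Combining, a = g sinθ/(1+k) and f = kMa = kMg sinθ/(1+k).
f = 0.4 × 2.09 × 9.81 × sin19.9° / 1.4 ≈ 1.99 N.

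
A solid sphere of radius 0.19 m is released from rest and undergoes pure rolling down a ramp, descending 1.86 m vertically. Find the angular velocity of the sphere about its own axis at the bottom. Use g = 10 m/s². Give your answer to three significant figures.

The moment of inertia is (2/5)MR², giving k ≡ I/(MR²) = 0.4.
The rolling condition ω = v/R makes the rotational term ½I(v/R)² = ½kMv², so KE_total = ½(1+k)Mv² = (7/10)Mv².
Energy conservation Mgh = ½(1+k)Mv² gives v = √(2gh/(1+k)) = √(2 × 10 × 1.86 / 1.4) = 5.155 m/s.
Then ω = v/R = 5.155 / 0.19 ≈ 27.1 rad/s.

ω ≈ 27.1 rad/s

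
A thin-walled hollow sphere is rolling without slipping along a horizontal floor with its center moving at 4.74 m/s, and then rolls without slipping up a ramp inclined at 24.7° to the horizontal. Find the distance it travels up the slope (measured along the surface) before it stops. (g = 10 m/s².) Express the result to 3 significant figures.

d ≈ 4.48 m

For this body I = (2/3)MR², i.e. k = I/(MR²) = 2/3.
Since it rolls without slipping, ω = v/R and KE = ½Mv² + ½Iω² = ½(1+k)Mv² = (5/6)Mv².
Setting this equal to Mgh gives the vertical rise h = (1+k)v₀²/(2g) = 1.667×4.74²/(2×10) = 1.872 m.
The distance along the slope is d = h/sinθ = 1.872/sin24.7° ≈ 4.48 m.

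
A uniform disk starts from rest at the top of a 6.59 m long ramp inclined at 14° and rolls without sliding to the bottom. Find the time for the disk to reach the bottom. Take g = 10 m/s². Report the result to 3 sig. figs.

Here I = (1/2)MR², so the shape factor k = I/(MR²) = 0.5.
Translational: Mg sinθ − f = Ma. Rotational about the CM: fR = Iα = kMRa, so f = kMa.
Hence a = g sinθ/(1+k) = 10×sin14°/1.5 = 1.613 m/s².
With constant a from rest, t = √(2L/a) = √(2·6.59/1.613) ≈ 2.86 s.

t ≈ 2.86 s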